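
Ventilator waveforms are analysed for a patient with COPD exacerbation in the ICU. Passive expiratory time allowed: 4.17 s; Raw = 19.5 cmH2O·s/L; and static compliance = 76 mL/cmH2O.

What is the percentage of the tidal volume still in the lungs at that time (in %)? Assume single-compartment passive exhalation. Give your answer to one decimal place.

6.0

τ = R × C = 19.5 × 76 mL/cmH2O = 19.5 × 0.076 L/cmH2O = 1.482 s.
Passive exhalation: V(t)/V₀ = e^(−t/τ) = e^(−4.17/1.482) = 0.05998.
Fraction remaining = 0.05998 → 5.998%.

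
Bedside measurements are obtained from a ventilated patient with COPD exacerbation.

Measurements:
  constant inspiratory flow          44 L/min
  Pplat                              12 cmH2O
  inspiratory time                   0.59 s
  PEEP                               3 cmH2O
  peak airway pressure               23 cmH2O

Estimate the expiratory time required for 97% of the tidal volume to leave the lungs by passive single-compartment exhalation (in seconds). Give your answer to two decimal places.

Flow: 44 L/min ÷ 60 = 0.7333 L/s.
Vt = flow × Ti = 0.7333 L/s × 0.59 s × 1000 mL/L = 432.65 mL.
R = (PIP − Pplat)/V̇ = (23 − 12) / 0.7333 = 11.0/0.7333 = 15.001 cmH2O·s/L.
C = Vt/(Pplat − PEEP) = 432.65 / (12 − 3) = 432.65/9.0 = 48.072 mL/cmH2O.
τ = R × C = 15.001 × 0.04807 L/cmH2O = 0.7211 s.
t = −τ·ln(1 − 0.97) = −0.7211·ln(0.03) = 2.529 s.

2.53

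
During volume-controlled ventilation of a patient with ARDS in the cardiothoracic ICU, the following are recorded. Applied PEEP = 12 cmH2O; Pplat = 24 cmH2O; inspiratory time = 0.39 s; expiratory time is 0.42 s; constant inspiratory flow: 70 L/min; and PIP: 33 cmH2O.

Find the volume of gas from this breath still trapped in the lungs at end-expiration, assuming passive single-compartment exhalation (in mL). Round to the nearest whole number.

108

Flow: 70 L/min ÷ 60 = 1.1667 L/s.
Vt = flow × Ti = 1.1667 L/s × 0.39 s × 1000 mL/L = 455.01 mL.
R = (PIP − Pplat)/V̇ = (33 − 24) / 1.1667 = 9.0/1.1667 = 7.714 cmH2O·s/L.
C = Vt/(Pplat − PEEP) = 455.01 / (24 − 12) = 455.01/12.0 = 37.918 mL/cmH2O.
τ = R × C = 7.714 × 0.03792 L/cmH2O = 0.2925 s.
Fraction remaining = e^(−Te/τ) = e^(−0.42/0.2925) = 0.2379.
Trapped volume = 455.01 × 0.2379 = 108.25 mL.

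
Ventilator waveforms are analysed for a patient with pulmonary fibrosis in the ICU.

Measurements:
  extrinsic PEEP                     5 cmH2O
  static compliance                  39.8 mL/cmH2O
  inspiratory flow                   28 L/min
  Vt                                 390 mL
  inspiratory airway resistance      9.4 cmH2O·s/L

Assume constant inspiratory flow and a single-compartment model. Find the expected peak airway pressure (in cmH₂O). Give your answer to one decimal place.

Flow: 28 L/min ÷ 60 = 0.4667 L/s.
Equation of motion (constant flow): PIP = Vt/C + R·V̇ + PEEP.
PIP = 390/39.8 + 9.4×0.4667 + 5 = 9.799 + 4.387 + 5 = 19.186 cmH2O.

19.2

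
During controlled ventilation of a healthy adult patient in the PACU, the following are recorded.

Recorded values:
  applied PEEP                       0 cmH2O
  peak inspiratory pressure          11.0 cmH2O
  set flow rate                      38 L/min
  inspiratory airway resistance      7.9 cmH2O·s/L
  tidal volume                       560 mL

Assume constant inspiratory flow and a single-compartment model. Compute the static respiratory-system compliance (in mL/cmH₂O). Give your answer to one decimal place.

Flow: 38 L/min ÷ 60 = 0.6333 L/s.
Equation of motion (constant flow): PIP = Vt/C + R·V̇ + PEEP.
Vt/C = PIP − R·V̇ − PEEP = 11.0 − 7.9×0.6333 − 0 = 11.0 − 5.003 − 0 = 5.997 cmH2O.
C = Vt / 5.997 = 560 / 5.997 = 93.38 mL/cmH2O.

93.4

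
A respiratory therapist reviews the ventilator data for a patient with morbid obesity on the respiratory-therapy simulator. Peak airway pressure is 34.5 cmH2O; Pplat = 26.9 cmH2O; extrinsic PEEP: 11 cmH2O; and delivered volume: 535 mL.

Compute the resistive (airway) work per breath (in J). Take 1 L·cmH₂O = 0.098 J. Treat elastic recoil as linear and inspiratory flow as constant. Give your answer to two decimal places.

With constant inspiratory flow the resistive pressure is constant at PIP − Pplat = 34.5 − 26.9 = 7.6 cmH2O, so resistive work = 7.6 × 0.535 = 4.066 L·cmH2O.
× 0.098 J/(L·cmH2O) → 0.3985 J.

0.40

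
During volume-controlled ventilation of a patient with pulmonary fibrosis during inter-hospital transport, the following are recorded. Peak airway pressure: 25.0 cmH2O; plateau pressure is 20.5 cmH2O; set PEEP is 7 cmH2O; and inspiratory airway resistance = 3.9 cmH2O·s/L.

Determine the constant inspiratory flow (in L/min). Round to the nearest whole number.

69

flow = (PIP − Pplat) / Raw = (25.0 − 20.5) / 3.9 = 1.154 L/s × 60 = 69.24 L/min.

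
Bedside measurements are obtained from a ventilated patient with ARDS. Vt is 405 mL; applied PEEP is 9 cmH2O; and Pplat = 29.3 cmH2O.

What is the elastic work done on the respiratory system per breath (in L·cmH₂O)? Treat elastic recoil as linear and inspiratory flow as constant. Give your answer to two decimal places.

Elastic work ≈ ½ × (Pplat − PEEP) × Vt = 0.5 × (29.3 − 9) × 0.405 L = 0.5 × 20.3 × 0.405 = 4.111 L·cmH2O.

4.11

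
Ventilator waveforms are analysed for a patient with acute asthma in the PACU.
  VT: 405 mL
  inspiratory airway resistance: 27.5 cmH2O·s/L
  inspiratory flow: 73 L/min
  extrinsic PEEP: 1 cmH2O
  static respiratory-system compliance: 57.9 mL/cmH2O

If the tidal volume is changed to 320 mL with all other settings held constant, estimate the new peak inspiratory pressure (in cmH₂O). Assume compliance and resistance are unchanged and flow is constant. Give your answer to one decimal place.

Flow: 73 L/min ÷ 60 = 1.2167 L/s.
PIP = Vt/C + R·V̇ + PEEP (constant-flow equation of motion).
Only the elastic term changes: ΔPIP = ΔVt / C = (320 − 405) / 57.9 = -1.468 cmH2O.
Original PIP = 405/57.9 + 27.5×1.2167 + 1 = 41.454 cmH2O; new PIP = 41.454 + (-1.468) = 39.986 cmH2O.

40.0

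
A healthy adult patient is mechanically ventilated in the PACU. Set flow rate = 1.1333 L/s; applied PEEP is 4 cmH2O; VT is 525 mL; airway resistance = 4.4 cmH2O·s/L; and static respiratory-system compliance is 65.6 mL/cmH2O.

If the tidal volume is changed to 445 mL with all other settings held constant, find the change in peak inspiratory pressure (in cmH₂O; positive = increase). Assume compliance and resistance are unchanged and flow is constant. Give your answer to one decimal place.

PIP = Vt/C + R·V̇ + PEEP (constant-flow equation of motion).
Only the elastic term changes: ΔPIP = ΔVt / C = (445 − 525) / 65.6 = -1.22 cmH2O.

-1.2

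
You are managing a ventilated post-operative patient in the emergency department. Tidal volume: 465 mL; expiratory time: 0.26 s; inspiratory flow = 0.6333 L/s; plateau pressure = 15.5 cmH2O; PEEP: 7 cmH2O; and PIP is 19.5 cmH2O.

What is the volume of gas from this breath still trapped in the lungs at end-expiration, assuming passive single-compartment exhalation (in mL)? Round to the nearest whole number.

219

R = (PIP − Pplat)/V̇ = (19.5 − 15.5) / 0.6333 = 4.0/0.6333 = 6.316 cmH2O·s/L.
C = Vt/(Pplat − PEEP) = 465.0 / (15.5 − 7) = 465.0/8.5 = 54.706 mL/cmH2O.
τ = R × C = 6.316 × 0.05471 L/cmH2O = 0.3455 s.
Fraction remaining = e^(−Te/τ) = e^(−0.26/0.3455) = 0.4712.
Trapped volume = 465.0 × 0.4712 = 219.11 mL.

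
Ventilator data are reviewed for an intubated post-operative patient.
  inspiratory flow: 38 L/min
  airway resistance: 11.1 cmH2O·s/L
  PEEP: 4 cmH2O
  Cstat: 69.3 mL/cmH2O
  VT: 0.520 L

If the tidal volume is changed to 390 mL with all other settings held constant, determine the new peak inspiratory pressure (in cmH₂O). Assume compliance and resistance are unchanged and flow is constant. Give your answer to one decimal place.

Flow: 38 L/min ÷ 60 = 0.6333 L/s.
PIP = Vt/C + R·V̇ + PEEP (constant-flow equation of motion).
Only the elastic term changes: ΔPIP = ΔVt / C = (390 − 520) / 69.3 = -1.876 cmH2O.
Original PIP = 520/69.3 + 11.1×0.6333 + 4 = 18.533 cmH2O; new PIP = 18.533 + (-1.876) = 16.657 cmH2O.

16.7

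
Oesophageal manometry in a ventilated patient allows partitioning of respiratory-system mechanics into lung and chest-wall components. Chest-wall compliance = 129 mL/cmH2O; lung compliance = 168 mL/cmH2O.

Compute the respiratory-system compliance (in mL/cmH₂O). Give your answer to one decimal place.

Lung and chest wall are elastances in series: 1/Crs = 1/CL + 1/Ccw.
1/Crs = 1/168 + 1/129 = 0.0137.
Crs = 72.993 mL/cmH2O.

73.0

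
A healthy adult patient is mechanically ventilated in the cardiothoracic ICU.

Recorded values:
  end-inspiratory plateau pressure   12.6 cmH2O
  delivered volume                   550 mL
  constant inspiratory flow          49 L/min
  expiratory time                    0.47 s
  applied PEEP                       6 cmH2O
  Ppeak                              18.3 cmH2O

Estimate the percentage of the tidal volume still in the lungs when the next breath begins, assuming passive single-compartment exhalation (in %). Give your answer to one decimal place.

44.6

Flow: 49 L/min ÷ 60 = 0.8167 L/s.
R = (PIP − Pplat)/V̇ = (18.3 − 12.6) / 0.8167 = 5.7/0.8167 = 6.979 cmH2O·s/L.
C = Vt/(Pplat − PEEP) = 550.0 / (12.6 − 6) = 550.0/6.6 = 83.333 mL/cmH2O.
τ = R × C = 6.979 × 0.08333 L/cmH2O = 0.5816 s.
Fraction remaining at end-expiration = e^(−Te/τ) = e^(−0.47/0.5816) = 0.4457 → 44.57%.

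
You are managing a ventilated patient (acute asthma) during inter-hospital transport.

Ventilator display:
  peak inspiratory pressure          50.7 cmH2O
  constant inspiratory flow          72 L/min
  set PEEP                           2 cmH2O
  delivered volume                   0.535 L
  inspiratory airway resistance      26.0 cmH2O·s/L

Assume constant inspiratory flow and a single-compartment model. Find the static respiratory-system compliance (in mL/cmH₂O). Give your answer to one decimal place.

Flow: 72 L/min ÷ 60 = 1.2 L/s.
Equation of motion (constant flow): PIP = Vt/C + R·V̇ + PEEP.
Vt/C = PIP − R·V̇ − PEEP = 50.7 − 26.0×1.2 − 2 = 50.7 − 31.2 − 2 = 17.5 cmH2O.
C = Vt / 17.5 = 535 / 17.5 = 30.571 mL/cmH2O.

30.6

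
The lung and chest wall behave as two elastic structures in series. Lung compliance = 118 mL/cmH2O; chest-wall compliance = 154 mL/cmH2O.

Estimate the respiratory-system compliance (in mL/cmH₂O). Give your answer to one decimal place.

66.8

Lung and chest wall are elastances in series: 1/Crs = 1/CL + 1/Ccw.
1/Crs = 1/118 + 1/154 = 0.01497.
Crs = 66.8 mL/cmH2O.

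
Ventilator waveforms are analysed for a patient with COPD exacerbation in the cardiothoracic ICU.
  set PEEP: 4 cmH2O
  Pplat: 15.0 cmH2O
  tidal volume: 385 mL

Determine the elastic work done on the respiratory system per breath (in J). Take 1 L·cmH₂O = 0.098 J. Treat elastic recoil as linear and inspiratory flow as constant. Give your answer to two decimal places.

Elastic work ≈ ½ × (Pplat − PEEP) × Vt = 0.5 × (15.0 − 4) × 0.385 L = 0.5 × 11.0 × 0.385 = 2.118 L·cmH2O.
× 0.098 J/(L·cmH2O) → 0.2076 J.

0.21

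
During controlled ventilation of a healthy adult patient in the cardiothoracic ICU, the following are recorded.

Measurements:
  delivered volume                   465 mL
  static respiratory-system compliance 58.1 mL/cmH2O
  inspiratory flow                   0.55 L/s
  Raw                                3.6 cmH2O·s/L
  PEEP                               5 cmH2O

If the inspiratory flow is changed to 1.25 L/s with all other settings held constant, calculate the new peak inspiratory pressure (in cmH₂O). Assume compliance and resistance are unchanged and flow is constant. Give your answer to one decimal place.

17.5

PIP = Vt/C + R·V̇ + PEEP (constant-flow equation of motion).
Only the resistive term changes: ΔPIP = R × ΔV̇ = 3.6 × (1.25 − 0.55) = 3.6 × 0.7 = 2.52 cmH2O.
Original PIP = 465/58.1 + 3.6×0.55 + 5 = 14.983 cmH2O; new PIP = 14.983 + (2.52) = 17.503 cmH2O.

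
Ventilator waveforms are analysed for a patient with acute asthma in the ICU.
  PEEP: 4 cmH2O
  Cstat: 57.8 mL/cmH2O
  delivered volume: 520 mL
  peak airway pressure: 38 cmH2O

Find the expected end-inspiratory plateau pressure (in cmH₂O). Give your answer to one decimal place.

Pplat = PEEP + Vt / Cstat = 4 + 520 / 57.8 = 4 + 8.997 = 12.997 cmH2O.

13.0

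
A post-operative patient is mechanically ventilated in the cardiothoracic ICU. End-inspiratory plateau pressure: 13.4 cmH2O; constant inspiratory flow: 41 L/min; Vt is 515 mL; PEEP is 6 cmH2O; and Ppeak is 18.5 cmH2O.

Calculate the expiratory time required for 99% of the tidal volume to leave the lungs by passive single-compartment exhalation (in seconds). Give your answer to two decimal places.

Flow: 41 L/min ÷ 60 = 0.6833 L/s.
R = (PIP − Pplat)/V̇ = (18.5 − 13.4) / 0.6833 = 5.1/0.6833 = 7.464 cmH2O·s/L.
C = Vt/(Pplat − PEEP) = 515.0 / (13.4 − 6) = 515.0/7.4 = 69.595 mL/cmH2O.
τ = R × C = 7.464 × 0.0696 L/cmH2O = 0.5195 s.
t = −τ·ln(1 − 0.99) = −0.5195·ln(0.01) = 2.392 s.

2.39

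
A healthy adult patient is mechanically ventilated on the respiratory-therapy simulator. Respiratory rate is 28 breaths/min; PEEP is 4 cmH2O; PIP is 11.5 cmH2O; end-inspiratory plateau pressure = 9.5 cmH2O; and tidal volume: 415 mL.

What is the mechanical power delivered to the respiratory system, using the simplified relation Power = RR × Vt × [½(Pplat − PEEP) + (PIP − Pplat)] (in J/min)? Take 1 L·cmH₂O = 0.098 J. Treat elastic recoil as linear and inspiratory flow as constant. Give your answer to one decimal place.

5.4

Per-breath work = Vt × [½(Pplat−PEEP) + (PIP−Pplat)] = 0.415 × [0.5×5.5 + 2.0] = 0.415 × 4.75 = 1.971 L·cmH2O.
Power = 28 × 1.971 = 55.188 L·cmH2O/min.
× 0.098 J/(L·cmH2O) → 5.408 J/min.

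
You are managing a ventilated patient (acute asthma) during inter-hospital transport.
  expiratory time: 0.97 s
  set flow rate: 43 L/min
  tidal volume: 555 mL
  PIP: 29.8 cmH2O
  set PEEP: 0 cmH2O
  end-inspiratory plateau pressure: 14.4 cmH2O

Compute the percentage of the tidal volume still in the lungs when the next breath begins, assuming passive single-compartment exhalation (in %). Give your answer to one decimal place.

31.0

Flow: 43 L/min ÷ 60 = 0.7167 L/s.
R = (PIP − Pplat)/V̇ = (29.8 − 14.4) / 0.7167 = 15.4/0.7167 = 21.487 cmH2O·s/L.
C = Vt/(Pplat − PEEP) = 555.0 / (14.4 − 0) = 555.0/14.4 = 38.542 mL/cmH2O.
τ = R × C = 21.487 × 0.03854 L/cmH2O = 0.8281 s.
Fraction remaining at end-expiration = e^(−Te/τ) = e^(−0.97/0.8281) = 0.3099 → 30.99%.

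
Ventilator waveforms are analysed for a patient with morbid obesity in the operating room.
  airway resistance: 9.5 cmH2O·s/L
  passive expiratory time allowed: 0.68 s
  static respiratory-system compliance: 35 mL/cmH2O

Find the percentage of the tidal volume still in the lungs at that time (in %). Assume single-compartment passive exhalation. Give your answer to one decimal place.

12.9

τ = R × C = 9.5 × 35 mL/cmH2O = 9.5 × 0.035 L/cmH2O = 0.3325 s.
Passive exhalation: V(t)/V₀ = e^(−t/τ) = e^(−0.68/0.3325) = 0.1294.
Fraction remaining = 0.1294 → 12.94%.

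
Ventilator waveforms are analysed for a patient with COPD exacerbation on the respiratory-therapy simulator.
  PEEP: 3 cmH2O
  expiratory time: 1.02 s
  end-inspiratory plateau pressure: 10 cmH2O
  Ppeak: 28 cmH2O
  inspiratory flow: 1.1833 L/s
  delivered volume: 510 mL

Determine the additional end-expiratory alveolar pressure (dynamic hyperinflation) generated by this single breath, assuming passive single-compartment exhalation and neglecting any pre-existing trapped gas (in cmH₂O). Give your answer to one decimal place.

2.8

R = (PIP − Pplat)/V̇ = (28 − 10) / 1.1833 = 18.0/1.1833 = 15.212 cmH2O·s/L.
C = Vt/(Pplat − PEEP) = 510.0 / (10 − 3) = 510.0/7.0 = 72.857 mL/cmH2O.
τ = R × C = 15.212 × 0.07286 L/cmH2O = 1.108 s.
Fraction remaining = e^(−Te/τ) = e^(−1.02/1.108) = 0.3983; trapped volume = 510.0 × 0.3983 = 203.13 mL.
Additional alveolar pressure from trapping ≈ V_trapped / C = 203.13 / 72.857 = 2.788 cmH2O.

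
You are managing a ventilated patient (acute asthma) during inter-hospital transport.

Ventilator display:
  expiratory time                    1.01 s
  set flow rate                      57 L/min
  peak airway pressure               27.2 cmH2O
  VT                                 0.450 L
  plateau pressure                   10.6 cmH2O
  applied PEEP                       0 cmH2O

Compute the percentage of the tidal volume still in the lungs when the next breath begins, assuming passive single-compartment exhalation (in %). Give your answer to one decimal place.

Flow: 57 L/min ÷ 60 = 0.95 L/s.
R = (PIP − Pplat)/V̇ = (27.2 − 10.6) / 0.95 = 16.6/0.95 = 17.474 cmH2O·s/L.
C = Vt/(Pplat − PEEP) = 450.0 / (10.6 − 0) = 450.0/10.6 = 42.453 mL/cmH2O.
τ = R × C = 17.474 × 0.04245 L/cmH2O = 0.7418 s.
Fraction remaining at end-expiration = e^(−Te/τ) = e^(−1.01/0.7418) = 0.2563 → 25.63%.

25.6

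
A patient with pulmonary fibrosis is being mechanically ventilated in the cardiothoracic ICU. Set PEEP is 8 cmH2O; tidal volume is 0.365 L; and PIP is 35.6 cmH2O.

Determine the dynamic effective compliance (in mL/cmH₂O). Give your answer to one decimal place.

13.2

Dynamic compliance = Vt / (PIP − PEEP) = 365 / (35.6 − 8) = 365 / 27.6 = 13.225 mL/cmH2O.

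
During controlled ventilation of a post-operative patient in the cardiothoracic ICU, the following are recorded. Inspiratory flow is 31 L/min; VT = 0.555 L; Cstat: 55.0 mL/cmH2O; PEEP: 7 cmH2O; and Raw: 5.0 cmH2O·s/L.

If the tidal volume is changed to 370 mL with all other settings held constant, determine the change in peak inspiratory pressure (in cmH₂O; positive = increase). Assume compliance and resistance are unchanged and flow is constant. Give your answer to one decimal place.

PIP = Vt/C + R·V̇ + PEEP (constant-flow equation of motion).
Only the elastic term changes: ΔPIP = ΔVt / C = (370 − 555) / 55.0 = -3.364 cmH2O.

-3.4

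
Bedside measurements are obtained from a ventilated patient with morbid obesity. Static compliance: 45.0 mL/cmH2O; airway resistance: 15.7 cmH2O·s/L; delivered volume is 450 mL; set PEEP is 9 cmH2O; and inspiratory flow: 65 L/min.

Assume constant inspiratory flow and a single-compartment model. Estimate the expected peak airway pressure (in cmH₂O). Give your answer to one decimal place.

36.0

Flow: 65 L/min ÷ 60 = 1.0833 L/s.
Equation of motion (constant flow): PIP = Vt/C + R·V̇ + PEEP.
PIP = 450/45.0 + 15.7×1.0833 + 9 = 10.0 + 17.008 + 9 = 36.008 cmH2O.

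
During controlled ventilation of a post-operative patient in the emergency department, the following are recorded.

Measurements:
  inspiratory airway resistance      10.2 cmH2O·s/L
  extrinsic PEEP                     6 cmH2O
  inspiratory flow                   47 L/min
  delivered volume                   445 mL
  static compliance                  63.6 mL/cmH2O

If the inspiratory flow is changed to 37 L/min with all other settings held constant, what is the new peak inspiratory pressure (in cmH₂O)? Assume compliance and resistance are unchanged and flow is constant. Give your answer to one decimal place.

Flow: 47 L/min ÷ 60 = 0.7833 L/s.
New flow: 37 L/min ÷ 60 = 0.6167 L/s.
PIP = Vt/C + R·V̇ + PEEP (constant-flow equation of motion).
Only the resistive term changes: ΔPIP = R × ΔV̇ = 10.2 × (0.6167 − 0.7833) = 10.2 × -0.1666 = -1.699 cmH2O.
Original PIP = 445/63.6 + 10.2×0.7833 + 6 = 20.987 cmH2O; new PIP = 20.987 + (-1.699) = 19.288 cmH2O.

19.3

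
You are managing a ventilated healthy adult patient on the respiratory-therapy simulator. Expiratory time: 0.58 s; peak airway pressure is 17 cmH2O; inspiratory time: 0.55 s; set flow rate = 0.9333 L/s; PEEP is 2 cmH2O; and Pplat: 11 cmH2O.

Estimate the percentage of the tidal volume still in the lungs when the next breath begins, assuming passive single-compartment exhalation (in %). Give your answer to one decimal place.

Vt = flow × Ti = 0.9333 L/s × 0.55 s × 1000 mL/L = 513.32 mL.
R = (PIP − Pplat)/V̇ = (17 − 11) / 0.9333 = 6.0/0.9333 = 6.429 cmH2O·s/L.
C = Vt/(Pplat − PEEP) = 513.32 / (11 − 2) = 513.32/9.0 = 57.036 mL/cmH2O.
τ = R × C = 6.429 × 0.05704 L/cmH2O = 0.3667 s.
Fraction remaining at end-expiration = e^(−Te/τ) = e^(−0.58/0.3667) = 0.2056 → 20.56%.

20.6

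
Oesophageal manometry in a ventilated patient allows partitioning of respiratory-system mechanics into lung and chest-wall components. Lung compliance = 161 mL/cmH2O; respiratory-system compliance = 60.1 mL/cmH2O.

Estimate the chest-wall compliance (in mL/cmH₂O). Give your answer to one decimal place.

1/Ccw = 1/Crs − 1/CL.
1/Ccw = 1/60.1 − 1/161 = 0.01043.
Ccw = 95.877 mL/cmH2O.

95.9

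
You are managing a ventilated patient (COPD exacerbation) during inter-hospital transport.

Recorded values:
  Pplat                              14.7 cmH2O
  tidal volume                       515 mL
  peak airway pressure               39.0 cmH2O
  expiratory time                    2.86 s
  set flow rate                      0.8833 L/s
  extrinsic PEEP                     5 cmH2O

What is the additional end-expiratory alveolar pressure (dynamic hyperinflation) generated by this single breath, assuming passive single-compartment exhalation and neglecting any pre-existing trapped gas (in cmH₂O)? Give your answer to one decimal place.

1.4

R = (PIP − Pplat)/V̇ = (39.0 − 14.7) / 0.8833 = 24.3/0.8833 = 27.51 cmH2O·s/L.
C = Vt/(Pplat − PEEP) = 515.0 / (14.7 − 5) = 515.0/9.7 = 53.093 mL/cmH2O.
τ = R × C = 27.51 × 0.05309 L/cmH2O = 1.461 s.
Fraction remaining = e^(−Te/τ) = e^(−2.86/1.461) = 0.1412; trapped volume = 515.0 × 0.1412 = 72.718 mL.
Additional alveolar pressure from trapping ≈ V_trapped / C = 72.718 / 53.093 = 1.37 cmH2O.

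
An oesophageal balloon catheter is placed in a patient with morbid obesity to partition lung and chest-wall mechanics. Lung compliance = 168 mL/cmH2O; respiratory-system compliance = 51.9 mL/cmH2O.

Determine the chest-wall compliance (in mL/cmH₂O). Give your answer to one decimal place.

1/Ccw = 1/Crs − 1/CL.
1/Ccw = 1/51.9 − 1/168 = 0.01332.
Ccw = 75.075 mL/cmH2O.

75.1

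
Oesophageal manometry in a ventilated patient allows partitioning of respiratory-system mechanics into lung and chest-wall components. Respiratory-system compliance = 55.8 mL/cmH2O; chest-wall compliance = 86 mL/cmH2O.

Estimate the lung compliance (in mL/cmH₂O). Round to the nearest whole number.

1/CL = 1/Crs − 1/Ccw.
1/CL = 1/55.8 − 1/86 = 0.006293.
CL = 158.91 mL/cmH2O.

159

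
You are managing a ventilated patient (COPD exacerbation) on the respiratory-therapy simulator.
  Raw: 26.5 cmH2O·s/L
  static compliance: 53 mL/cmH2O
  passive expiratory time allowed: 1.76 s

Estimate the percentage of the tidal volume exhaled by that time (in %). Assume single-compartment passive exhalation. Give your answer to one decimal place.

τ = R × C = 26.5 × 53 mL/cmH2O = 26.5 × 0.053 L/cmH2O = 1.405 s.
Passive exhalation: V(t)/V₀ = e^(−t/τ) = e^(−1.76/1.405) = 0.2857.
Fraction exhaled = 1 − 0.2857 = 0.7143 → 71.43%.

71.4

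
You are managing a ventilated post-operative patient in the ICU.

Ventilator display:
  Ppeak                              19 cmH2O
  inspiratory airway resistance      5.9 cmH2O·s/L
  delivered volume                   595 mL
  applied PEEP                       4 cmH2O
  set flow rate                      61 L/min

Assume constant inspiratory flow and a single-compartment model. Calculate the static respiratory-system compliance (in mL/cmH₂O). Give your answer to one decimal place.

Flow: 61 L/min ÷ 60 = 1.0167 L/s.
Equation of motion (constant flow): PIP = Vt/C + R·V̇ + PEEP.
Vt/C = PIP − R·V̇ − PEEP = 19 − 5.9×1.0167 − 4 = 19 − 5.999 − 4 = 9.001 cmH2O.
C = Vt / 9.001 = 595 / 9.001 = 66.104 mL/cmH2O.

66.1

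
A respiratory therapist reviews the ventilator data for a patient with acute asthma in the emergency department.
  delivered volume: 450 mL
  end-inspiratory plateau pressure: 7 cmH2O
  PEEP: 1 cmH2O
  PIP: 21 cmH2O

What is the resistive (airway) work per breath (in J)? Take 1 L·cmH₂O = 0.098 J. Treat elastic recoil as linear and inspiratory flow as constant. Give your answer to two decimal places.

0.62

With constant inspiratory flow the resistive pressure is constant at PIP − Pplat = 21 − 7 = 14.0 cmH2O, so resistive work = 14.0 × 0.450 = 6.3 L·cmH2O.
× 0.098 J/(L·cmH2O) → 0.6174 J.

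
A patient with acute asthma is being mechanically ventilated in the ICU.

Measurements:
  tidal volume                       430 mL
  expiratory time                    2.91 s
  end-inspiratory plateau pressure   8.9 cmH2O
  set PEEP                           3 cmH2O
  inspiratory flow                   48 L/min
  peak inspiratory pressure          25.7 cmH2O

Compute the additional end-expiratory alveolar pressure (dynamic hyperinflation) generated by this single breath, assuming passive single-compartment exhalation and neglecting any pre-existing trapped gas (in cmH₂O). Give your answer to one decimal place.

Flow: 48 L/min ÷ 60 = 0.8 L/s.
R = (PIP − Pplat)/V̇ = (25.7 − 8.9) / 0.8 = 16.8/0.8 = 21.0 cmH2O·s/L.
C = Vt/(Pplat − PEEP) = 430.0 / (8.9 − 3) = 430.0/5.9 = 72.881 mL/cmH2O.
τ = R × C = 21.0 × 0.07288 L/cmH2O = 1.53 s.
Fraction remaining = e^(−Te/τ) = e^(−2.91/1.53) = 0.1493; trapped volume = 430.0 × 0.1493 = 64.199 mL.
Additional alveolar pressure from trapping ≈ V_trapped / C = 64.199 / 72.881 = 0.8809 cmH2O.

0.9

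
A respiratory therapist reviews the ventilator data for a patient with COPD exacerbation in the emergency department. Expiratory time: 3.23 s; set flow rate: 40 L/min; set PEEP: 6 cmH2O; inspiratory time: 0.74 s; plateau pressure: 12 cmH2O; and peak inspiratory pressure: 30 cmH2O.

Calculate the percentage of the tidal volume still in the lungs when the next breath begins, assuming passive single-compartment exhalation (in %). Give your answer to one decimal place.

23.3

Flow: 40 L/min ÷ 60 = 0.6667 L/s.
Vt = flow × Ti = 0.6667 L/s × 0.74 s × 1000 mL/L = 493.36 mL.
R = (PIP − Pplat)/V̇ = (30 − 12) / 0.6667 = 18.0/0.6667 = 26.999 cmH2O·s/L.
C = Vt/(Pplat − PEEP) = 493.36 / (12 − 6) = 493.36/6.0 = 82.227 mL/cmH2O.
τ = R × C = 26.999 × 0.08223 L/cmH2O = 2.22 s.
Fraction remaining at end-expiration = e^(−Te/τ) = e^(−3.23/2.22) = 0.2334 → 23.34%.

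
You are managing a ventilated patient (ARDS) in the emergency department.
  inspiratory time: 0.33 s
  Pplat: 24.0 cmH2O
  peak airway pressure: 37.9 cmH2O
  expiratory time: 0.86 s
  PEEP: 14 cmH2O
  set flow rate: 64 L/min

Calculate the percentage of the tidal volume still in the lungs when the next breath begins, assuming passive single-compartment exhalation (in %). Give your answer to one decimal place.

15.3

Flow: 64 L/min ÷ 60 = 1.0667 L/s.
Vt = flow × Ti = 1.0667 L/s × 0.33 s × 1000 mL/L = 352.01 mL.
R = (PIP − Pplat)/V̇ = (37.9 − 24.0) / 1.0667 = 13.9/1.0667 = 13.031 cmH2O·s/L.
C = Vt/(Pplat − PEEP) = 352.01 / (24.0 − 14) = 352.01/10.0 = 35.201 mL/cmH2O.
τ = R × C = 13.031 × 0.0352 L/cmH2O = 0.4587 s.
Fraction remaining at end-expiration = e^(−Te/τ) = e^(−0.86/0.4587) = 0.1534 → 15.34%.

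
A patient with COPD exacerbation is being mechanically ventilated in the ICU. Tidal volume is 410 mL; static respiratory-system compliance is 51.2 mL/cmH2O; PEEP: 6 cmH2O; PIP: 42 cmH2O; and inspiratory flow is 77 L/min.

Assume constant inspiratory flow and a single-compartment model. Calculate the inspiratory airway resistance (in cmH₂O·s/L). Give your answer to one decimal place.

21.8

Flow: 77 L/min ÷ 60 = 1.2833 L/s.
Equation of motion (constant flow): PIP = Vt/C + R·V̇ + PEEP.
R·V̇ = PIP − Vt/C − PEEP = 42 − 410/51.2 − 6 = 42 − 8.008 − 6 = 27.992 cmH2O.
R = 27.992 / 1.2833 = 21.813 cmH2O·s/L.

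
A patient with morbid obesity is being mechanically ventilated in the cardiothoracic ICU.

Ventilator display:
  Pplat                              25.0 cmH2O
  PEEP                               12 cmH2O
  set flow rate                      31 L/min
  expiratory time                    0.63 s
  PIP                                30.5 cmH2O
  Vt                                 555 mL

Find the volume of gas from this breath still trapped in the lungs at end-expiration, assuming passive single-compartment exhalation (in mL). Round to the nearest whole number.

Flow: 31 L/min ÷ 60 = 0.5167 L/s.
R = (PIP − Pplat)/V̇ = (30.5 − 25.0) / 0.5167 = 5.5/0.5167 = 10.644 cmH2O·s/L.
C = Vt/(Pplat − PEEP) = 555.0 / (25.0 − 12) = 555.0/13.0 = 42.692 mL/cmH2O.
τ = R × C = 10.644 × 0.04269 L/cmH2O = 0.4544 s.
Fraction remaining = e^(−Te/τ) = e^(−0.63/0.4544) = 0.25.
Trapped volume = 555.0 × 0.25 = 138.75 mL.

139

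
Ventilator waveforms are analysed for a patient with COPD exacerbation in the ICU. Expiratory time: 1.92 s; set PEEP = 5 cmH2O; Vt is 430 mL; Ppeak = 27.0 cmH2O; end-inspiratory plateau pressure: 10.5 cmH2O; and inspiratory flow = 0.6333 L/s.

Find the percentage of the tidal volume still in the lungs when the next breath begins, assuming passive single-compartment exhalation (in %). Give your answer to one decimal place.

39.0

R = (PIP − Pplat)/V̇ = (27.0 − 10.5) / 0.6333 = 16.5/0.6333 = 26.054 cmH2O·s/L.
C = Vt/(Pplat − PEEP) = 430.0 / (10.5 − 5) = 430.0/5.5 = 78.182 mL/cmH2O.
τ = R × C = 26.054 × 0.07818 L/cmH2O = 2.037 s.
Fraction remaining at end-expiration = e^(−Te/τ) = e^(−1.92/2.037) = 0.3896 → 38.96%.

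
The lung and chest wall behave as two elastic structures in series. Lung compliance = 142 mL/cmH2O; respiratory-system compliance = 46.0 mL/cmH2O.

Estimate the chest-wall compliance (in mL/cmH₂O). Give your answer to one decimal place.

68.0

1/Ccw = 1/Crs − 1/CL.
1/Ccw = 1/46.0 − 1/142 = 0.0147.
Ccw = 68.027 mL/cmH2O.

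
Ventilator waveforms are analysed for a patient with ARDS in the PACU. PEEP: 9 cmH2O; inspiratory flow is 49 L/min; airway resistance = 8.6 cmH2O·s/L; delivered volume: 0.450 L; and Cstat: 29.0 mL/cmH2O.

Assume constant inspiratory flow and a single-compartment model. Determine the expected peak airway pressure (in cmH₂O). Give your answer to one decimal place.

31.5

Flow: 49 L/min ÷ 60 = 0.8167 L/s.
Equation of motion (constant flow): PIP = Vt/C + R·V̇ + PEEP.
PIP = 450/29.0 + 8.6×0.8167 + 9 = 15.517 + 7.024 + 9 = 31.541 cmH2O.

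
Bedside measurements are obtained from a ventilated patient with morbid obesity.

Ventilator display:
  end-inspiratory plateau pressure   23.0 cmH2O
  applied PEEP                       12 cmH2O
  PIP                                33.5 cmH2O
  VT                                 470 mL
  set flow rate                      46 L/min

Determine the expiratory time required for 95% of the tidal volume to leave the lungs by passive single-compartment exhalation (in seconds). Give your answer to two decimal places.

1.75

Flow: 46 L/min ÷ 60 = 0.7667 L/s.
R = (PIP − Pplat)/V̇ = (33.5 − 23.0) / 0.7667 = 10.5/0.7667 = 13.695 cmH2O·s/L.
C = Vt/(Pplat − PEEP) = 470.0 / (23.0 − 12) = 470.0/11.0 = 42.727 mL/cmH2O.
τ = R × C = 13.695 × 0.04273 L/cmH2O = 0.5852 s.
t = −τ·ln(1 − 0.95) = −0.5852·ln(0.05) = 1.753 s.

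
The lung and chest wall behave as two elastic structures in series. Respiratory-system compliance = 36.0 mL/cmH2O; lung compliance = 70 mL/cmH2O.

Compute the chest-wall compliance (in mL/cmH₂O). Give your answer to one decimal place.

1/Ccw = 1/Crs − 1/CL.
1/Ccw = 1/36.0 − 1/70 = 0.01349.
Ccw = 74.129 mL/cmH2O.

74.1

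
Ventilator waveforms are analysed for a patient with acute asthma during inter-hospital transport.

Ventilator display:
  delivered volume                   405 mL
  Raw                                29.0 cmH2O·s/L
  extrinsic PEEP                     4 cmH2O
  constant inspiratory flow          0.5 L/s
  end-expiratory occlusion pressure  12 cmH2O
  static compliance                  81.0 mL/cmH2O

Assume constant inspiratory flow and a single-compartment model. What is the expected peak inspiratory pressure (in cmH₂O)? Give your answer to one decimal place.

Total PEEP = 12 cmH2O (set 4 + intrinsic 8); this is the baseline alveolar pressure.
Equation of motion (constant flow): PIP = Vt/C + R·V̇ + PEEP.
PIP = 405/81.0 + 29.0×0.5 + 12 = 5.0 + 14.5 + 12 = 31.5 cmH2O.

31.5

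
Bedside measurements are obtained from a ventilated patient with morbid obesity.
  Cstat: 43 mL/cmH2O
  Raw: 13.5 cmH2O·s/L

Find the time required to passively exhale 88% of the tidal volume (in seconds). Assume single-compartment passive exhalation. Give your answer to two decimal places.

1.23

τ = R × C = 13.5 × 43 mL/cmH2O = 13.5 × 0.043 L/cmH2O = 0.5805 s.
Exhaled fraction f = 1 − e^(−t/τ) → t = −τ·ln(1 − f) = −0.5805·ln(0.12) = 1.231 s.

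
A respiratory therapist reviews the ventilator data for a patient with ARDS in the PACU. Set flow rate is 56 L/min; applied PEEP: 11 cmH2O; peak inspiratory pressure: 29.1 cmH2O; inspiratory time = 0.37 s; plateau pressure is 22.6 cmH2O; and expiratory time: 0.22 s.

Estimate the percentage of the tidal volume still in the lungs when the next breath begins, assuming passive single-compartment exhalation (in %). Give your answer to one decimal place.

34.6

Flow: 56 L/min ÷ 60 = 0.9333 L/s.
Vt = flow × Ti = 0.9333 L/s × 0.37 s × 1000 mL/L = 345.32 mL.
R = (PIP − Pplat)/V̇ = (29.1 − 22.6) / 0.9333 = 6.5/0.9333 = 6.965 cmH2O·s/L.
C = Vt/(Pplat − PEEP) = 345.32 / (22.6 − 11) = 345.32/11.6 = 29.769 mL/cmH2O.
τ = R × C = 6.965 × 0.02977 L/cmH2O = 0.2073 s.
Fraction remaining at end-expiration = e^(−Te/τ) = e^(−0.22/0.2073) = 0.346 → 34.6%.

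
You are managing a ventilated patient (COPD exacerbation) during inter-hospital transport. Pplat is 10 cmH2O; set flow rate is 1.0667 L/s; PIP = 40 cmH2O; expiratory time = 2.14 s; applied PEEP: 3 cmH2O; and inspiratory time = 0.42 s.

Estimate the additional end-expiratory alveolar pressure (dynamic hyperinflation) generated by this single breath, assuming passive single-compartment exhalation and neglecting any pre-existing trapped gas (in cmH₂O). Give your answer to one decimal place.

2.1

Vt = flow × Ti = 1.0667 L/s × 0.42 s × 1000 mL/L = 448.01 mL.
R = (PIP − Pplat)/V̇ = (40 − 10) / 1.0667 = 30.0/1.0667 = 28.124 cmH2O·s/L.
C = Vt/(Pplat − PEEP) = 448.01 / (10 − 3) = 448.01/7.0 = 64.001 mL/cmH2O.
τ = R × C = 28.124 × 0.064 L/cmH2O = 1.8 s.
Fraction remaining = e^(−Te/τ) = e^(−2.14/1.8) = 0.3046; trapped volume = 448.01 × 0.3046 = 136.46 mL.
Additional alveolar pressure from trapping ≈ V_trapped / C = 136.46 / 64.001 = 2.132 cmH2O.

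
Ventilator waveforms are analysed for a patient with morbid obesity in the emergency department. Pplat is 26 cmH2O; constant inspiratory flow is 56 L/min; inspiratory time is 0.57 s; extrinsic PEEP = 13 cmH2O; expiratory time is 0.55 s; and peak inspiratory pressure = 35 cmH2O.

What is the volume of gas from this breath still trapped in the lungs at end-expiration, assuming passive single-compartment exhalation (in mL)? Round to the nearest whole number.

132

Flow: 56 L/min ÷ 60 = 0.9333 L/s.
Vt = flow × Ti = 0.9333 L/s × 0.57 s × 1000 mL/L = 531.98 mL.
R = (PIP − Pplat)/V̇ = (35 − 26) / 0.9333 = 9.0/0.9333 = 9.643 cmH2O·s/L.
C = Vt/(Pplat − PEEP) = 531.98 / (26 − 13) = 531.98/13.0 = 40.922 mL/cmH2O.
τ = R × C = 9.643 × 0.04092 L/cmH2O = 0.3946 s.
Fraction remaining = e^(−Te/τ) = e^(−0.55/0.3946) = 0.2481.
Trapped volume = 531.98 × 0.2481 = 131.98 mL.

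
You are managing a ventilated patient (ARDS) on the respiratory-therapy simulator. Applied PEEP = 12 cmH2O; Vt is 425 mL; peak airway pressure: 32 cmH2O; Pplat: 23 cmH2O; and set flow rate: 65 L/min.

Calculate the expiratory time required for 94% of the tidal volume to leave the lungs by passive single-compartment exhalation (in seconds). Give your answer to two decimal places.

0.90

Flow: 65 L/min ÷ 60 = 1.0833 L/s.
R = (PIP − Pplat)/V̇ = (32 − 23) / 1.0833 = 9.0/1.0833 = 8.308 cmH2O·s/L.
C = Vt/(Pplat − PEEP) = 425.0 / (23 − 12) = 425.0/11.0 = 38.636 mL/cmH2O.
τ = R × C = 8.308 × 0.03864 L/cmH2O = 0.321 s.
t = −τ·ln(1 − 0.94) = −0.321·ln(0.06) = 0.9031 s.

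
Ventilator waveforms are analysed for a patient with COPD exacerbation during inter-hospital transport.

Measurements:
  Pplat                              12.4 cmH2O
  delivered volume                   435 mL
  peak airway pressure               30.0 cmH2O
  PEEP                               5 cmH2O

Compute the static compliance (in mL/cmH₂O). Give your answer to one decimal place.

58.8

Cstat = Vt / (Pplat − PEEP) = 435 / (12.4 − 5) = 435 / 7.4 = 58.784 mL/cmH2O.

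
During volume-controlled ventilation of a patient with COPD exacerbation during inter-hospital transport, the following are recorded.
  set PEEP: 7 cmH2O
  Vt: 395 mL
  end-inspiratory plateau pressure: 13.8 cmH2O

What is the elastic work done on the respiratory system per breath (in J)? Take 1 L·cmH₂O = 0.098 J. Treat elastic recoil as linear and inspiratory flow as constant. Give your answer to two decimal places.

Elastic work ≈ ½ × (Pplat − PEEP) × Vt = 0.5 × (13.8 − 7) × 0.395 L = 0.5 × 6.8 × 0.395 = 1.343 L·cmH2O.
× 0.098 J/(L·cmH2O) → 0.1316 J.

0.13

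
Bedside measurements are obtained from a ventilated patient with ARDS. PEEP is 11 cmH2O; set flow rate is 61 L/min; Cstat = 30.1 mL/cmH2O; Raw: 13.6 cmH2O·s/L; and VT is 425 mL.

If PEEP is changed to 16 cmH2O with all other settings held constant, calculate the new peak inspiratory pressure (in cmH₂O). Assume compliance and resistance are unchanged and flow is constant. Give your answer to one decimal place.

43.9

Flow: 61 L/min ÷ 60 = 1.0167 L/s.
PIP = Vt/C + R·V̇ + PEEP (constant-flow equation of motion).
Only the baseline term changes: ΔPIP = ΔPEEP = 16 − 11 = 5.0 cmH2O.
Original PIP = 425/30.1 + 13.6×1.0167 + 11 = 38.947 cmH2O; new PIP = 38.947 + (5.0) = 43.947 cmH2O.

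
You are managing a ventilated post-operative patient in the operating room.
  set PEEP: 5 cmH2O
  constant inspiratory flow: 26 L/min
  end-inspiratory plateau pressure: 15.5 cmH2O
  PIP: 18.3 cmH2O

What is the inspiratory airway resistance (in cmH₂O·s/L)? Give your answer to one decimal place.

6.5

Flow: 26 L/min ÷ 60 = 0.4333 L/s.
Raw = (PIP − Pplat) / flow = (18.3 − 15.5) / 0.4333 = 2.8 / 0.4333 = 6.462 cmH2O·s/L.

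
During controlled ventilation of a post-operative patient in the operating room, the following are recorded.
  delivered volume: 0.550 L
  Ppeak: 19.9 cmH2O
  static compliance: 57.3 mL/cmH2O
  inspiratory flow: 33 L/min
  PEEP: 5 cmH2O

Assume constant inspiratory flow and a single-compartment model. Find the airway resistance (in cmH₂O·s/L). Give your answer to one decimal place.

9.6

Flow: 33 L/min ÷ 60 = 0.55 L/s.
Equation of motion (constant flow): PIP = Vt/C + R·V̇ + PEEP.
R·V̇ = PIP − Vt/C − PEEP = 19.9 − 550/57.3 − 5 = 19.9 − 9.599 − 5 = 5.301 cmH2O.
R = 5.301 / 0.55 = 9.638 cmH2O·s/L.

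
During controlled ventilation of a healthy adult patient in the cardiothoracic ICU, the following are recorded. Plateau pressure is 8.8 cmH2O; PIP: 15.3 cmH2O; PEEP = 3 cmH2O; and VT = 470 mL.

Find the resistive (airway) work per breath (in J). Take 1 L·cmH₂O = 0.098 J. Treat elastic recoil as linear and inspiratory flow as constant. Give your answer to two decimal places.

0.30

With constant inspiratory flow the resistive pressure is constant at PIP − Pplat = 15.3 − 8.8 = 6.5 cmH2O, so resistive work = 6.5 × 0.470 = 3.055 L·cmH2O.
× 0.098 J/(L·cmH2O) → 0.2994 J.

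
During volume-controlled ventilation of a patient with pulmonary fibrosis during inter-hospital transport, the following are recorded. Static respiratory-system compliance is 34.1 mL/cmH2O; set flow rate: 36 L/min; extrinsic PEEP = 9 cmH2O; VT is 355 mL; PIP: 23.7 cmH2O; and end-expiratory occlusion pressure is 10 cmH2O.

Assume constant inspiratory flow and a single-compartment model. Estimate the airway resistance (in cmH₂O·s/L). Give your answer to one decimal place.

Flow: 36 L/min ÷ 60 = 0.6 L/s.
Total PEEP = 10 cmH2O (set 9 + intrinsic 1); this is the baseline alveolar pressure.
Equation of motion (constant flow): PIP = Vt/C + R·V̇ + PEEP.
R·V̇ = PIP − Vt/C − PEEP = 23.7 − 355/34.1 − 10 = 23.7 − 10.411 − 10 = 3.289 cmH2O.
R = 3.289 / 0.6 = 5.482 cmH2O·s/L.

5.5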